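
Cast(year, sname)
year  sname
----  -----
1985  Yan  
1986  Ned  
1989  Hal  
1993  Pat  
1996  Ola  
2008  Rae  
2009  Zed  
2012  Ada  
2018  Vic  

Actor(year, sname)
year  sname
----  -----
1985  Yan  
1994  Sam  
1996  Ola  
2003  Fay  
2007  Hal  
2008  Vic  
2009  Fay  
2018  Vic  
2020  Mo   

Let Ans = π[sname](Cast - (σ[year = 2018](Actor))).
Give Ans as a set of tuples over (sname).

{Ada, Hal, Ned, Ola, Pat, Rae, Yan, Zed}

Selection year = 2018: {(2018, Vic)}
Taking the difference: {(1985, Yan), (1986, Ned), (1989, Hal), (1993, Pat), (1996, Ola), (2008, Rae), (2009, Zed), (2012, Ada)}
π[sname]: project onto (sname) → {Ada, Hal, Ned, Ola, Pat, Rae, Yan, Zed}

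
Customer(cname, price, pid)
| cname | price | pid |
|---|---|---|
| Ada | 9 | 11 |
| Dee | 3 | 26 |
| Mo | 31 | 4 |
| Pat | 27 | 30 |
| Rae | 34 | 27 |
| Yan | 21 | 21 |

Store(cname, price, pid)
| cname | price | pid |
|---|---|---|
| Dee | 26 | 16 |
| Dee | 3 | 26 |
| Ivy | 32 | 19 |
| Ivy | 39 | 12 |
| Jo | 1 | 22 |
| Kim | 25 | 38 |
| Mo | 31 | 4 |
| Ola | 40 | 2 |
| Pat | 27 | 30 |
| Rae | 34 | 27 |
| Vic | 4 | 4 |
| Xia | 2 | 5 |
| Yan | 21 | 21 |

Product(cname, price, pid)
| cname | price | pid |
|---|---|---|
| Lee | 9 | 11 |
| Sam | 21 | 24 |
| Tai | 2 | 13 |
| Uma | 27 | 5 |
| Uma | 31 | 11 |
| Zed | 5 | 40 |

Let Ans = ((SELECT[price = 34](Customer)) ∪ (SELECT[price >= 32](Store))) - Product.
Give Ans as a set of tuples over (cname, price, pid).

Filtering on price = 34 leaves {(Rae, 34, 27)}.
Filtering on price >= 32 leaves {(Ivy, 32, 19), (Ivy, 39, 12), (Ola, 40, 2), (Rae, 34, 27)}.
Set union of the two operands is {(Ivy, 32, 19), (Ivy, 39, 12), (Ola, 40, 2), (Rae, 34, 27)}.
Set difference of the two operands is {(Ivy, 32, 19), (Ivy, 39, 12), (Ola, 40, 2), (Rae, 34, 27)}.

{(Ivy, 32, 19), (Ivy, 39, 12), (Ola, 40, 2), (Rae, 34, 27)}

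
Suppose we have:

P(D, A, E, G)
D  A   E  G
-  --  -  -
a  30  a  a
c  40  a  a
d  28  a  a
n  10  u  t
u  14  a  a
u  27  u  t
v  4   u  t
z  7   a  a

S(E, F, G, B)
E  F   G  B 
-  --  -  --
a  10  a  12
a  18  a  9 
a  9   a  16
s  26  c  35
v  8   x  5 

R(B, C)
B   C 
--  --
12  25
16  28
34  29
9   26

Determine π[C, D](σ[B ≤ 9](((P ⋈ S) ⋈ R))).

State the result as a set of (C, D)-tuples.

P ⋈ S (natural join on E, G): {(a, 30, a, a, 10, 12), (a, 30, a, a, 18, 9), (a, 30, a, a, 9, 16), (c, 40, a, a, 10, 12), (c, 40, a, a, 18, 9), (c, 40, a, a, 9, 16), (d, 28, a, a, 10, 12), (d, 28, a, a, 18, 9), (d, 28, a, a, 9, 16), (u, 14, a, a, 10, 12), (u, 14, a, a, 18, 9), (u, 14, a, a, 9, 16), (z, 7, a, a, 10, 12), (z, 7, a, a, 18, 9), (z, 7, a, a, 9, 16)}
(P ⋈ S) ⋈ R (natural join on B): {(a, 30, a, a, 10, 12, 25), (a, 30, a, a, 18, 9, 26), (a, 30, a, a, 9, 16, 28), (c, 40, a, a, 10, 12, 25), (c, 40, a, a, 18, 9, 26), (c, 40, a, a, 9, 16, 28), (d, 28, a, a, 10, 12, 25), (d, 28, a, a, 18, 9, 26), (d, 28, a, a, 9, 16, 28), (u, 14, a, a, 10, 12, 25), (u, 14, a, a, 18, 9, 26), (u, 14, a, a, 9, 16, 28), (z, 7, a, a, 10, 12, 25), (z, 7, a, a, 18, 9, 26), (z, 7, a, a, 9, 16, 28)}
Apply σ_{B ≤ 9}; surviving tuples: {(a, 30, a, a, 18, 9, 26), (c, 40, a, a, 18, 9, 26), (d, 28, a, a, 18, 9, 26), (u, 14, a, a, 18, 9, 26), (z, 7, a, a, 18, 9, 26)}
π[C, D]: project onto (C, D) → {(26, a), (26, c), (26, d), (26, u), (26, z)}

{(26, a), (26, c), (26, d), (26, u), (26, z)}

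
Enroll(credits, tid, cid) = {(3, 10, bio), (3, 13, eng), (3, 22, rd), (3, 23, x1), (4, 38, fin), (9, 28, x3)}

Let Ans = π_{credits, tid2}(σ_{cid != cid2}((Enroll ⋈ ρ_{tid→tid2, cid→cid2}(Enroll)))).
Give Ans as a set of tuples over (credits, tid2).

{(3, 10), (3, 13), (3, 22), (3, 23)}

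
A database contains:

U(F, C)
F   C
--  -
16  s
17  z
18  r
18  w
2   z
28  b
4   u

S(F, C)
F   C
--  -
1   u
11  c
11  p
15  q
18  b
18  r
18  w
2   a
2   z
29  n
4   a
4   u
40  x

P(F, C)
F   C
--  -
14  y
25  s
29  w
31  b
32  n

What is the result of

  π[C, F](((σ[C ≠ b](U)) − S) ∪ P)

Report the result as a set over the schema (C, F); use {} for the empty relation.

{(b, 31), (n, 32), (s, 16), (s, 25), (w, 29), (y, 14), (z, 17)}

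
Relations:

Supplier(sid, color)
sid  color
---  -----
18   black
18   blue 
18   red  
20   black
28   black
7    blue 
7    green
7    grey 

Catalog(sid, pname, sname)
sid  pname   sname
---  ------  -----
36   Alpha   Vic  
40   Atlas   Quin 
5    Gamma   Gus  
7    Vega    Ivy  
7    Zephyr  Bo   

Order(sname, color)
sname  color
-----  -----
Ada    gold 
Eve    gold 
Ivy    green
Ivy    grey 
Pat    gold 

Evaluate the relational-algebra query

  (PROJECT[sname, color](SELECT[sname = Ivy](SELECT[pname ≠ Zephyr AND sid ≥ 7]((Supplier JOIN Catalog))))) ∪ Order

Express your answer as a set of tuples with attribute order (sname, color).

{(Ada, gold), (Eve, gold), (Ivy, blue), (Ivy, green), (Ivy, grey), (Pat, gold)}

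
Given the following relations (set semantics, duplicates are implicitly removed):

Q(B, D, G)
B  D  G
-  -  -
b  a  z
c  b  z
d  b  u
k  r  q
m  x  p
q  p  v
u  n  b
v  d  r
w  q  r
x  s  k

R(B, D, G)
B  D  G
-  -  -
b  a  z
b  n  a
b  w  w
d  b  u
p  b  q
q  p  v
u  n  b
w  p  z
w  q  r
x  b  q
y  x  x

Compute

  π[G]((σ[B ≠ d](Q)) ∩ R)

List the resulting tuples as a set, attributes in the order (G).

{b, r, v, z}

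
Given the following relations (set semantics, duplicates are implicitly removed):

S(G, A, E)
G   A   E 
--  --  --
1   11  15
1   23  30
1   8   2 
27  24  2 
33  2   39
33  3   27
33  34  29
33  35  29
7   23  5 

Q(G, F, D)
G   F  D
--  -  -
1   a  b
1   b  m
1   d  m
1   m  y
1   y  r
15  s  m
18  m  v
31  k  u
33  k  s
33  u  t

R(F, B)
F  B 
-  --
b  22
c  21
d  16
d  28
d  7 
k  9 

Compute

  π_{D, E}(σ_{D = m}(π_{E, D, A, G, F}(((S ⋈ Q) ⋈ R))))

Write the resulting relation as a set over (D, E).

{(m, 15), (m, 2), (m, 30)}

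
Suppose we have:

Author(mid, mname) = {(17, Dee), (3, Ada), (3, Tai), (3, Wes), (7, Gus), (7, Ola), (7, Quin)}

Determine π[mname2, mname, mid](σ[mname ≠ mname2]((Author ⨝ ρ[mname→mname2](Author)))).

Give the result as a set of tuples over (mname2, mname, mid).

ρ[mname→mname2]: schema becomes (mid, mname2); tuples unchanged.
Natural join on mid: {(17, Dee, Dee), (3, Ada, Ada), (3, Ada, Tai), (3, Ada, Wes), (3, Tai, Ada), (3, Tai, Tai), (3, Tai, Wes), (3, Wes, Ada), (3, Wes, Tai), (3, Wes, Wes), (7, Gus, Gus), (7, Gus, Ola), (7, Gus, Quin), (7, Ola, Gus), (7, Ola, Ola), (7, Ola, Quin), (7, Quin, Gus), (7, Quin, Ola), (7, Quin, Quin)}
Filtering on mname ≠ mname2 leaves {(3, Ada, Tai), (3, Ada, Wes), (3, Tai, Ada), (3, Tai, Wes), (3, Wes, Ada), (3, Wes, Tai), (7, Gus, Ola), (7, Gus, Quin), (7, Ola, Gus), (7, Ola, Quin), (7, Quin, Gus), (7, Quin, Ola)}.
π[mname2, mname, mid]: project onto (mname2, mname, mid) → {(Ada, Tai, 3), (Ada, Wes, 3), (Gus, Ola, 7), (Gus, Quin, 7), (Ola, Gus, 7), (Ola, Quin, 7), (Quin, Gus, 7), (Quin, Ola, 7), (Tai, Ada, 3), (Tai, Wes, 3), (Wes, Ada, 3), (Wes, Tai, 3)}

{(Ada, Tai, 3), (Ada, Wes, 3), (Gus, Ola, 7), (Gus, Quin, 7), (Ola, Gus, 7), (Ola, Quin, 7), (Quin, Gus, 7), (Quin, Ola, 7), (Tai, Ada, 3), (Tai, Wes, 3), (Wes, Ada, 3), (Wes, Tai, 3)}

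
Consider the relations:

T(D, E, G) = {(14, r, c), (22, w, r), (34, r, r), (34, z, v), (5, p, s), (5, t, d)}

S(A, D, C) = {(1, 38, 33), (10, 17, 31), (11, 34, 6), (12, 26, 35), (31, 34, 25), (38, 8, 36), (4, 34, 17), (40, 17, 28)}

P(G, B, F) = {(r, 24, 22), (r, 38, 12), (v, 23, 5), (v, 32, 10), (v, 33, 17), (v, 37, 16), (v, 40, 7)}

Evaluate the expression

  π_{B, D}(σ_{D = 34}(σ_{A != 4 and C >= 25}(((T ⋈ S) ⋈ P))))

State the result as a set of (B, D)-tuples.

T ⋈ S (natural join on D): {(34, r, r, 11, 6), (34, r, r, 31, 25), (34, r, r, 4, 17), (34, z, v, 11, 6), (34, z, v, 31, 25), (34, z, v, 4, 17)}
(T ⋈ S) ⋈ P (natural join on G): {(34, r, r, 11, 6, 24, 22), (34, r, r, 11, 6, 38, 12), (34, r, r, 31, 25, 24, 22), (34, r, r, 31, 25, 38, 12), (34, r, r, 4, 17, 24, 22), (34, r, r, 4, 17, 38, 12), (34, z, v, 11, 6, 23, 5), (34, z, v, 11, 6, 32, 10), (34, z, v, 11, 6, 33, 17), (34, z, v, 11, 6, 37, 16), (34, z, v, 11, 6, 40, 7), (34, z, v, 31, 25, 23, 5), (34, z, v, 31, 25, 32, 10), (34, z, v, 31, 25, 33, 17), (34, z, v, 31, 25, 37, 16), (34, z, v, 31, 25, 40, 7), (34, z, v, 4, 17, 23, 5), (34, z, v, 4, 17, 32, 10), (34, z, v, 4, 17, 33, 17), (34, z, v, 4, 17, 37, 16), (34, z, v, 4, 17, 40, 7)}
Filtering on A != 4 and C >= 25 leaves {(34, r, r, 31, 25, 24, 22), (34, r, r, 31, 25, 38, 12), (34, z, v, 31, 25, 23, 5), (34, z, v, 31, 25, 32, 10), (34, z, v, 31, 25, 33, 17), (34, z, v, 31, 25, 37, 16), (34, z, v, 31, 25, 40, 7)}.
Filtering on D = 34 leaves {(34, r, r, 31, 25, 24, 22), (34, r, r, 31, 25, 38, 12), (34, z, v, 31, 25, 23, 5), (34, z, v, 31, 25, 32, 10), (34, z, v, 31, 25, 33, 17), (34, z, v, 31, 25, 37, 16), (34, z, v, 31, 25, 40, 7)}.
π_{B, D} gives {(23, 34), (24, 34), (32, 34), (33, 34), (37, 34), (38, 34), (40, 34)}.

{(23, 34), (24, 34), (32, 34), (33, 34), (37, 34), (38, 34), (40, 34)}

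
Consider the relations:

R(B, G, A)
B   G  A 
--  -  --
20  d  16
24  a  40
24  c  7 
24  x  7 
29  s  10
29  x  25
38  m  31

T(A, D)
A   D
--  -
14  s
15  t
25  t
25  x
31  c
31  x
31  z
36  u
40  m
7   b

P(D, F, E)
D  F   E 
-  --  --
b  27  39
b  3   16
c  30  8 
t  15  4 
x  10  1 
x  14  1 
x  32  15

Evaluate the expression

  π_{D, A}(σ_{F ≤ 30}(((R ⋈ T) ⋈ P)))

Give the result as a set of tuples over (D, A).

{(b, 7), (c, 31), (t, 25), (x, 25), (x, 31)}

Joining R and T on A yields {(24, a, 40, m), (24, c, 7, b), (24, x, 7, b), (29, x, 25, t), (29, x, 25, x), (38, m, 31, c), (38, m, 31, x), (38, m, 31, z)}.
Joining (R ⋈ T) and P on D yields {(24, c, 7, b, 27, 39), (24, c, 7, b, 3, 16), (24, x, 7, b, 27, 39), (24, x, 7, b, 3, 16), (29, x, 25, t, 15, 4), (29, x, 25, x, 10, 1), (29, x, 25, x, 14, 1), (29, x, 25, x, 32, 15), (38, m, 31, c, 30, 8), (38, m, 31, x, 10, 1), (38, m, 31, x, 14, 1), (38, m, 31, x, 32, 15)}.
Apply σ_{F ≤ 30}; surviving tuples: {(24, c, 7, b, 27, 39), (24, c, 7, b, 3, 16), (24, x, 7, b, 27, 39), (24, x, 7, b, 3, 16), (29, x, 25, t, 15, 4), (29, x, 25, x, 10, 1), (29, x, 25, x, 14, 1), (38, m, 31, c, 30, 8), (38, m, 31, x, 10, 1), (38, m, 31, x, 14, 1)}
Keep only column(s) D, A (5 duplicate(s) eliminated): {(b, 7), (c, 31), (t, 25), (x, 25), (x, 31)}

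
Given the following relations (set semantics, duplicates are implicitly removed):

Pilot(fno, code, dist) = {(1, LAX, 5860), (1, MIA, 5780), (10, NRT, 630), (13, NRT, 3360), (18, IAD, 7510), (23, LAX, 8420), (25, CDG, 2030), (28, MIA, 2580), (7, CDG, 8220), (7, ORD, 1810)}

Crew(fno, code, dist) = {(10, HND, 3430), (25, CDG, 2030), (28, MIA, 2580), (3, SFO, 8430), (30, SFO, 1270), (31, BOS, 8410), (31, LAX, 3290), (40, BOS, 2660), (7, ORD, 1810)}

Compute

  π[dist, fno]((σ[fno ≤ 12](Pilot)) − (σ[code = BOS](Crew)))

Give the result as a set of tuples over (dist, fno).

Selection fno ≤ 12: {(1, LAX, 5860), (1, MIA, 5780), (10, NRT, 630), (7, CDG, 8220), (7, ORD, 1810)}
Selection code = BOS: {(31, BOS, 8410), (40, BOS, 2660)}
Set difference of the two operands is {(1, LAX, 5860), (1, MIA, 5780), (10, NRT, 630), (7, CDG, 8220), (7, ORD, 1810)}.
π_{dist, fno} gives {(1810, 7), (5780, 1), (5860, 1), (630, 10), (8220, 7)}.

{(1810, 7), (5780, 1), (5860, 1), (630, 10), (8220, 7)}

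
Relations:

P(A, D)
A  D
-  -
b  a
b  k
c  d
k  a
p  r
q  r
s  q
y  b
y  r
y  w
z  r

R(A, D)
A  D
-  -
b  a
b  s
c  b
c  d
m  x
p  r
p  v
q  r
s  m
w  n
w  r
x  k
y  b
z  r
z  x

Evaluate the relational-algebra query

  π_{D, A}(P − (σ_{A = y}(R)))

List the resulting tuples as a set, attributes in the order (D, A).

{(a, b), (a, k), (d, c), (k, b), (q, s), (r, p), (r, q), (r, y), (r, z), (w, y)}

σ[A = y]: keep tuples satisfying A = y → {(y, b)}
Set difference of the two operands is {(b, a), (b, k), (c, d), (k, a), (p, r), (q, r), (s, q), (y, r), (y, w), (z, r)}.
π_{D, A} gives {(a, b), (a, k), (d, c), (k, b), (q, s), (r, p), (r, q), (r, y), (r, z), (w, y)}.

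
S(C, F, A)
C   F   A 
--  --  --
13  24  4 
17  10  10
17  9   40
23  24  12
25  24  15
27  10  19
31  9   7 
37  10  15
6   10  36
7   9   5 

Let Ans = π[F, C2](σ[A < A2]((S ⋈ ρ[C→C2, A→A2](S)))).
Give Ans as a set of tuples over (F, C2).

ρ[C→C2, A→A2]: schema becomes (C2, F, A2); tuples unchanged.
S ⋈ ρ[C→C2, A→A2](S) (natural join on F): {(13, 24, 4, 13, 4), (13, 24, 4, 23, 12), (13, 24, 4, 25, 15), (17, 10, 10, 17, 10), (17, 10, 10, 27, 19), (17, 10, 10, 37, 15), (17, 10, 10, 6, 36), (17, 9, 40, 17, 40), (17, 9, 40, 31, 7), (17, 9, 40, 7, 5), (23, 24, 12, 13, 4), (23, 24, 12, 23, 12), (23, 24, 12, 25, 15), (25, 24, 15, 13, 4), (25, 24, 15, 23, 12), (25, 24, 15, 25, 15), (27, 10, 19, 17, 10), (27, 10, 19, 27, 19), (27, 10, 19, 37, 15), (27, 10, 19, 6, 36), (31, 9, 7, 17, 40), (31, 9, 7, 31, 7), (31, 9, 7, 7, 5), (37, 10, 15, 17, 10), (37, 10, 15, 27, 19), (37, 10, 15, 37, 15), (37, 10, 15, 6, 36), (6, 10, 36, 17, 10), (6, 10, 36, 27, 19), (6, 10, 36, 37, 15), (6, 10, 36, 6, 36), (7, 9, 5, 17, 40), (7, 9, 5, 31, 7), (7, 9, 5, 7, 5)}
Apply σ_{A < A2}; surviving tuples: {(13, 24, 4, 23, 12), (13, 24, 4, 25, 15), (17, 10, 10, 27, 19), (17, 10, 10, 37, 15), (17, 10, 10, 6, 36), (23, 24, 12, 25, 15), (27, 10, 19, 6, 36), (31, 9, 7, 17, 40), (37, 10, 15, 27, 19), (37, 10, 15, 6, 36), (7, 9, 5, 17, 40), (7, 9, 5, 31, 7)}
π[F, C2]: project onto (F, C2) (5 duplicate(s) eliminated) → {(10, 27), (10, 37), (10, 6), (24, 23), (24, 25), (9, 17), (9, 31)}

{(10, 27), (10, 37), (10, 6), (24, 23), (24, 25), (9, 17), (9, 31)}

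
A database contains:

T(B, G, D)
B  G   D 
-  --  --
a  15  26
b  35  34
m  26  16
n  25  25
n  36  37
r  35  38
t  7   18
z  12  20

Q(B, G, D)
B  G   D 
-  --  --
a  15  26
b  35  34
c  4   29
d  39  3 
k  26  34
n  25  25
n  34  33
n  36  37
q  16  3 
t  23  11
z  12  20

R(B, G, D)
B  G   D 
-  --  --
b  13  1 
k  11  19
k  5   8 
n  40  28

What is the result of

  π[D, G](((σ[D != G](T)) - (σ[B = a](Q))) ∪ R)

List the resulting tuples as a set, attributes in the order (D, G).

Apply σ_{D != G}; surviving tuples: {(a, 15, 26), (b, 35, 34), (m, 26, 16), (n, 36, 37), (r, 35, 38), (t, 7, 18), (z, 12, 20)}
Apply σ_{B = a}; surviving tuples: {(a, 15, 26)}
Difference: {(a, 15, 26), (b, 35, 34), (m, 26, 16), (n, 36, 37), (r, 35, 38), (t, 7, 18), (z, 12, 20)} with {(a, 15, 26)} → {(b, 35, 34), (m, 26, 16), (n, 36, 37), (r, 35, 38), (t, 7, 18), (z, 12, 20)}
Union: {(b, 35, 34), (m, 26, 16), (n, 36, 37), (r, 35, 38), (t, 7, 18), (z, 12, 20)} with {(b, 13, 1), (k, 11, 19), (k, 5, 8), (n, 40, 28)} → {(b, 13, 1), (b, 35, 34), (k, 11, 19), (k, 5, 8), (m, 26, 16), (n, 36, 37), (n, 40, 28), (r, 35, 38), (t, 7, 18), (z, 12, 20)}
π[D, G]: project onto (D, G) → {(1, 13), (16, 26), (18, 7), (19, 11), (20, 12), (28, 40), (34, 35), (37, 36), (38, 35), (8, 5)}

{(1, 13), (16, 26), (18, 7), (19, 11), (20, 12), (28, 40), (34, 35), (37, 36), (38, 35), (8, 5)}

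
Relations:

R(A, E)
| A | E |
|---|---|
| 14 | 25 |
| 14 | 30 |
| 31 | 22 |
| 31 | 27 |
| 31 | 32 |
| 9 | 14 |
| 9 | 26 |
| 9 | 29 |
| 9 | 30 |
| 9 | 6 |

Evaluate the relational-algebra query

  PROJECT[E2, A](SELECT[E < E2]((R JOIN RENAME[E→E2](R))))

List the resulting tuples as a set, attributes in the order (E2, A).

{(14, 9), (26, 9), (27, 31), (29, 9), (30, 14), (30, 9), (32, 31)}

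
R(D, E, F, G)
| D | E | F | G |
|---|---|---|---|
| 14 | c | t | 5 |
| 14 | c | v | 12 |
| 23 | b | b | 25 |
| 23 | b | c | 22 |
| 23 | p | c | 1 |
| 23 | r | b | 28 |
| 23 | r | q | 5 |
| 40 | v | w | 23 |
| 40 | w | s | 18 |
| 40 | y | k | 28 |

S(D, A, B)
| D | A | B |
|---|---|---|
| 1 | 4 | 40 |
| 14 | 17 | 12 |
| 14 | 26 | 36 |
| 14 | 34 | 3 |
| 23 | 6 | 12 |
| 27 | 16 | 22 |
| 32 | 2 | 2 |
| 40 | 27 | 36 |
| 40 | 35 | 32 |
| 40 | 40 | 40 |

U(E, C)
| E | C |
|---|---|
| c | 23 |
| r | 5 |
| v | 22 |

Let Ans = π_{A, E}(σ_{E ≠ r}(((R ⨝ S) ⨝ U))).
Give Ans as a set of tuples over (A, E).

R ⋈ S (natural join on D): {(14, c, t, 5, 17, 12), (14, c, t, 5, 26, 36), (14, c, t, 5, 34, 3), (14, c, v, 12, 17, 12), (14, c, v, 12, 26, 36), (14, c, v, 12, 34, 3), (23, b, b, 25, 6, 12), (23, b, c, 22, 6, 12), (23, p, c, 1, 6, 12), (23, r, b, 28, 6, 12), (23, r, q, 5, 6, 12), (40, v, w, 23, 27, 36), (40, v, w, 23, 35, 32), (40, v, w, 23, 40, 40), (40, w, s, 18, 27, 36), (40, w, s, 18, 35, 32), (40, w, s, 18, 40, 40), (40, y, k, 28, 27, 36), (40, y, k, 28, 35, 32), (40, y, k, 28, 40, 40)}
(R ⨝ S) ⋈ U (natural join on E): {(14, c, t, 5, 17, 12, 23), (14, c, t, 5, 26, 36, 23), (14, c, t, 5, 34, 3, 23), (14, c, v, 12, 17, 12, 23), (14, c, v, 12, 26, 36, 23), (14, c, v, 12, 34, 3, 23), (23, r, b, 28, 6, 12, 5), (23, r, q, 5, 6, 12, 5), (40, v, w, 23, 27, 36, 22), (40, v, w, 23, 35, 32, 22), (40, v, w, 23, 40, 40, 22)}
Selection E ≠ r: {(14, c, t, 5, 17, 12, 23), (14, c, t, 5, 26, 36, 23), (14, c, t, 5, 34, 3, 23), (14, c, v, 12, 17, 12, 23), (14, c, v, 12, 26, 36, 23), (14, c, v, 12, 34, 3, 23), (40, v, w, 23, 27, 36, 22), (40, v, w, 23, 35, 32, 22), (40, v, w, 23, 40, 40, 22)}
Keep only column(s) A, E (3 duplicate(s) eliminated): {(17, c), (26, c), (27, v), (34, c), (35, v), (40, v)}

{(17, c), (26, c), (27, v), (34, c), (35, v), (40, v)}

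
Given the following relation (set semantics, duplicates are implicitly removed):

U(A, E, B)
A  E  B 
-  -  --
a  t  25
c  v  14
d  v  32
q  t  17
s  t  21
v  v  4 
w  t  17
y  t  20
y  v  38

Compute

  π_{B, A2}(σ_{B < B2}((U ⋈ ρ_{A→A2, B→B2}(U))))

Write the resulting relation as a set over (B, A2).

ρ[A→A2, B→B2]: schema becomes (A2, E, B2); tuples unchanged.
Natural join on E: {(a, t, 25, a, 25), (a, t, 25, q, 17), (a, t, 25, s, 21), (a, t, 25, w, 17), (a, t, 25, y, 20), (c, v, 14, c, 14), (c, v, 14, d, 32), (c, v, 14, v, 4), (c, v, 14, y, 38), (d, v, 32, c, 14), (d, v, 32, d, 32), (d, v, 32, v, 4), (d, v, 32, y, 38), (q, t, 17, a, 25), (q, t, 17, q, 17), (q, t, 17, s, 21), (q, t, 17, w, 17), (q, t, 17, y, 20), (s, t, 21, a, 25), (s, t, 21, q, 17), (s, t, 21, s, 21), (s, t, 21, w, 17), (s, t, 21, y, 20), (v, v, 4, c, 14), (v, v, 4, d, 32), (v, v, 4, v, 4), (v, v, 4, y, 38), (w, t, 17, a, 25), (w, t, 17, q, 17), (w, t, 17, s, 21), (w, t, 17, w, 17), (w, t, 17, y, 20), (y, t, 20, a, 25), (y, t, 20, q, 17), (y, t, 20, s, 21), (y, t, 20, w, 17), (y, t, 20, y, 20), (y, v, 38, c, 14), (y, v, 38, d, 32), (y, v, 38, v, 4), (y, v, 38, y, 38)}
Filtering on B < B2 leaves {(c, v, 14, d, 32), (c, v, 14, y, 38), (d, v, 32, y, 38), (q, t, 17, a, 25), (q, t, 17, s, 21), (q, t, 17, y, 20), (s, t, 21, a, 25), (v, v, 4, c, 14), (v, v, 4, d, 32), (v, v, 4, y, 38), (w, t, 17, a, 25), (w, t, 17, s, 21), (w, t, 17, y, 20), (y, t, 20, a, 25), (y, t, 20, s, 21)}.
π[B, A2]: project onto (B, A2) (3 duplicate(s) eliminated) → {(14, d), (14, y), (17, a), (17, s), (17, y), (20, a), (20, s), (21, a), (32, y), (4, c), (4, d), (4, y)}

{(14, d), (14, y), (17, a), (17, s), (17, y), (20, a), (20, s), (21, a), (32, y), (4, c), (4, d), (4, y)}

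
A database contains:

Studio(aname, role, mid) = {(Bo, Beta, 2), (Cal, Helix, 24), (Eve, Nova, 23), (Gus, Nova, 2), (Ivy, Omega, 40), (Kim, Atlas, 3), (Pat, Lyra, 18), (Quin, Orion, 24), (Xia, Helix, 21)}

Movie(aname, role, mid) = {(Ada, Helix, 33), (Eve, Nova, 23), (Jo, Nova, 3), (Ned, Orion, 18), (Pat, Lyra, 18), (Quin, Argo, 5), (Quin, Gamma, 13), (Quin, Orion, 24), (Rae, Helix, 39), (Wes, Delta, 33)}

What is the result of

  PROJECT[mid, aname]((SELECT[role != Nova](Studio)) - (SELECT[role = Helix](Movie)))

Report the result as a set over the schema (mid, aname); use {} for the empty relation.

{(18, Pat), (2, Bo), (21, Xia), (24, Cal), (24, Quin), (3, Kim), (40, Ivy)}

Selection role != Nova: {(Bo, Beta, 2), (Cal, Helix, 24), (Ivy, Omega, 40), (Kim, Atlas, 3), (Pat, Lyra, 18), (Quin, Orion, 24), (Xia, Helix, 21)}
Selection role = Helix: {(Ada, Helix, 33), (Rae, Helix, 39)}
Set difference of the two operands is {(Bo, Beta, 2), (Cal, Helix, 24), (Ivy, Omega, 40), (Kim, Atlas, 3), (Pat, Lyra, 18), (Quin, Orion, 24), (Xia, Helix, 21)}.
Keep only column(s) mid, aname: {(18, Pat), (2, Bo), (21, Xia), (24, Cal), (24, Quin), (3, Kim), (40, Ivy)}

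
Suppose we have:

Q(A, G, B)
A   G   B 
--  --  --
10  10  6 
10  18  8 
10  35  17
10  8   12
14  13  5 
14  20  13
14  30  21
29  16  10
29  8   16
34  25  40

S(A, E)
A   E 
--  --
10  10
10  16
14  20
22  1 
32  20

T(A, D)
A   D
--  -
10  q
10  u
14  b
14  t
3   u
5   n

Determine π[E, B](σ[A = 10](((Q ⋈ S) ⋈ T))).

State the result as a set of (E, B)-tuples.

Natural join on A: {(10, 10, 6, 10), (10, 10, 6, 16), (10, 18, 8, 10), (10, 18, 8, 16), (10, 35, 17, 10), (10, 35, 17, 16), (10, 8, 12, 10), (10, 8, 12, 16), (14, 13, 5, 20), (14, 20, 13, 20), (14, 30, 21, 20)}
Natural join on A: {(10, 10, 6, 10, q), (10, 10, 6, 10, u), (10, 10, 6, 16, q), (10, 10, 6, 16, u), (10, 18, 8, 10, q), (10, 18, 8, 10, u), (10, 18, 8, 16, q), (10, 18, 8, 16, u), (10, 35, 17, 10, q), (10, 35, 17, 10, u), (10, 35, 17, 16, q), (10, 35, 17, 16, u), (10, 8, 12, 10, q), (10, 8, 12, 10, u), (10, 8, 12, 16, q), (10, 8, 12, 16, u), (14, 13, 5, 20, b), (14, 13, 5, 20, t), (14, 20, 13, 20, b), (14, 20, 13, 20, t), (14, 30, 21, 20, b), (14, 30, 21, 20, t)}
Filtering on A = 10 leaves {(10, 10, 6, 10, q), (10, 10, 6, 10, u), (10, 10, 6, 16, q), (10, 10, 6, 16, u), (10, 18, 8, 10, q), (10, 18, 8, 10, u), (10, 18, 8, 16, q), (10, 18, 8, 16, u), (10, 35, 17, 10, q), (10, 35, 17, 10, u), (10, 35, 17, 16, q), (10, 35, 17, 16, u), (10, 8, 12, 10, q), (10, 8, 12, 10, u), (10, 8, 12, 16, q), (10, 8, 12, 16, u)}.
π_{E, B} gives {(10, 12), (10, 17), (10, 6), (10, 8), (16, 12), (16, 17), (16, 6), (16, 8)} (8 duplicate(s) eliminated).

{(10, 12), (10, 17), (10, 6), (10, 8), (16, 12), (16, 17), (16, 6), (16, 8)}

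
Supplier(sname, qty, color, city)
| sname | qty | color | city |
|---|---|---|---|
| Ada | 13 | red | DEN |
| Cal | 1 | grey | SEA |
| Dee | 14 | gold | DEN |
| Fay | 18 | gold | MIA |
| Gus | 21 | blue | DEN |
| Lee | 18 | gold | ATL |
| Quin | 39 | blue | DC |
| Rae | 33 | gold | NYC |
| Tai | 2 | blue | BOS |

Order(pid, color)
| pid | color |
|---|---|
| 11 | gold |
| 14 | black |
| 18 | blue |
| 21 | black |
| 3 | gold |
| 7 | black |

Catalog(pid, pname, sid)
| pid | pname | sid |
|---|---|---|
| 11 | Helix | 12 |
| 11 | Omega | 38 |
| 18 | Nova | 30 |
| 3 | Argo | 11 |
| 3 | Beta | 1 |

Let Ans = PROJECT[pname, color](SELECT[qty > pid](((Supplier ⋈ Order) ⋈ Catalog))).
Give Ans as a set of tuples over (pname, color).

Natural join on color: {(Dee, 14, gold, DEN, 11), (Dee, 14, gold, DEN, 3), (Fay, 18, gold, MIA, 11), (Fay, 18, gold, MIA, 3), (Gus, 21, blue, DEN, 18), (Lee, 18, gold, ATL, 11), (Lee, 18, gold, ATL, 3), (Quin, 39, blue, DC, 18), (Rae, 33, gold, NYC, 11), (Rae, 33, gold, NYC, 3), (Tai, 2, blue, BOS, 18)}
Natural join on pid: {(Dee, 14, gold, DEN, 11, Helix, 12), (Dee, 14, gold, DEN, 11, Omega, 38), (Dee, 14, gold, DEN, 3, Argo, 11), (Dee, 14, gold, DEN, 3, Beta, 1), (Fay, 18, gold, MIA, 11, Helix, 12), (Fay, 18, gold, MIA, 11, Omega, 38), (Fay, 18, gold, MIA, 3, Argo, 11), (Fay, 18, gold, MIA, 3, Beta, 1), (Gus, 21, blue, DEN, 18, Nova, 30), (Lee, 18, gold, ATL, 11, Helix, 12), (Lee, 18, gold, ATL, 11, Omega, 38), (Lee, 18, gold, ATL, 3, Argo, 11), (Lee, 18, gold, ATL, 3, Beta, 1), (Quin, 39, blue, DC, 18, Nova, 30), (Rae, 33, gold, NYC, 11, Helix, 12), (Rae, 33, gold, NYC, 11, Omega, 38), (Rae, 33, gold, NYC, 3, Argo, 11), (Rae, 33, gold, NYC, 3, Beta, 1), (Tai, 2, blue, BOS, 18, Nova, 30)}
σ[qty > pid]: keep tuples satisfying qty > pid → {(Dee, 14, gold, DEN, 11, Helix, 12), (Dee, 14, gold, DEN, 11, Omega, 38), (Dee, 14, gold, DEN, 3, Argo, 11), (Dee, 14, gold, DEN, 3, Beta, 1), (Fay, 18, gold, MIA, 11, Helix, 12), (Fay, 18, gold, MIA, 11, Omega, 38), (Fay, 18, gold, MIA, 3, Argo, 11), (Fay, 18, gold, MIA, 3, Beta, 1), (Gus, 21, blue, DEN, 18, Nova, 30), (Lee, 18, gold, ATL, 11, Helix, 12), (Lee, 18, gold, ATL, 11, Omega, 38), (Lee, 18, gold, ATL, 3, Argo, 11), (Lee, 18, gold, ATL, 3, Beta, 1), (Quin, 39, blue, DC, 18, Nova, 30), (Rae, 33, gold, NYC, 11, Helix, 12), (Rae, 33, gold, NYC, 11, Omega, 38), (Rae, 33, gold, NYC, 3, Argo, 11), (Rae, 33, gold, NYC, 3, Beta, 1)}
Projecting to pname, color (13 duplicate(s) eliminated): {(Argo, gold), (Beta, gold), (Helix, gold), (Nova, blue), (Omega, gold)}

{(Argo, gold), (Beta, gold), (Helix, gold), (Nova, blue), (Omega, gold)}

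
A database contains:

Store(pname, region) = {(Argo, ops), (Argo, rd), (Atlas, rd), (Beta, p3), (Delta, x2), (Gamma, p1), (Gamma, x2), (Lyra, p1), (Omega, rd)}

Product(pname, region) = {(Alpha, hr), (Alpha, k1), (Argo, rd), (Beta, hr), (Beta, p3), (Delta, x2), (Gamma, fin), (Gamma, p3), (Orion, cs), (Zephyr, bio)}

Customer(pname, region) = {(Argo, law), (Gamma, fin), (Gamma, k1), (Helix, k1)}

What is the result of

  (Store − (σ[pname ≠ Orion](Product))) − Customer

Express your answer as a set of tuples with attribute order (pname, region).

{(Argo, ops), (Atlas, rd), (Gamma, p1), (Gamma, x2), (Lyra, p1), (Omega, rd)}

Filtering on pname ≠ Orion leaves {(Alpha, hr), (Alpha, k1), (Argo, rd), (Beta, hr), (Beta, p3), (Delta, x2), (Gamma, fin), (Gamma, p3), (Zephyr, bio)}.
Taking the difference: {(Argo, ops), (Atlas, rd), (Gamma, p1), (Gamma, x2), (Lyra, p1), (Omega, rd)}
Taking the difference: {(Argo, ops), (Atlas, rd), (Gamma, p1), (Gamma, x2), (Lyra, p1), (Omega, rd)}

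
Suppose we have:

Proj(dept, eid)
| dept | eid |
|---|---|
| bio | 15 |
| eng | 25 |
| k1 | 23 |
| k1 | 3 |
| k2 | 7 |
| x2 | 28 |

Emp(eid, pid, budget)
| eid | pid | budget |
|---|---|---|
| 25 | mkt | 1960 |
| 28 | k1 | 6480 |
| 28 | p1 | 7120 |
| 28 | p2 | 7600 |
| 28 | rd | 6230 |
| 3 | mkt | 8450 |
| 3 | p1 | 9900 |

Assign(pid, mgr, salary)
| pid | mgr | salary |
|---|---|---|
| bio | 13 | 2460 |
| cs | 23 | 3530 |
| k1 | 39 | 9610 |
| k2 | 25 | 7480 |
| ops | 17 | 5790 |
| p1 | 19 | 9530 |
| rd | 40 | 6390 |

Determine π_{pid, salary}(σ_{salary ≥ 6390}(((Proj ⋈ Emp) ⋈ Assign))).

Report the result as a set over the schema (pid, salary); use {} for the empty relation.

{(k1, 9610), (p1, 9530), (rd, 6390)}

Joining Proj and Emp on eid yields {(eng, 25, mkt, 1960), (k1, 3, mkt, 8450), (k1, 3, p1, 9900), (x2, 28, k1, 6480), (x2, 28, p1, 7120), (x2, 28, p2, 7600), (x2, 28, rd, 6230)}.
Joining (Proj ⋈ Emp) and Assign on pid yields {(k1, 3, p1, 9900, 19, 9530), (x2, 28, k1, 6480, 39, 9610), (x2, 28, p1, 7120, 19, 9530), (x2, 28, rd, 6230, 40, 6390)}.
σ[salary ≥ 6390]: keep tuples satisfying salary ≥ 6390 → {(k1, 3, p1, 9900, 19, 9530), (x2, 28, k1, 6480, 39, 9610), (x2, 28, p1, 7120, 19, 9530), (x2, 28, rd, 6230, 40, 6390)}
π[pid, salary]: project onto (pid, salary) (1 duplicate(s) eliminated) → {(k1, 9610), (p1, 9530), (rd, 6390)}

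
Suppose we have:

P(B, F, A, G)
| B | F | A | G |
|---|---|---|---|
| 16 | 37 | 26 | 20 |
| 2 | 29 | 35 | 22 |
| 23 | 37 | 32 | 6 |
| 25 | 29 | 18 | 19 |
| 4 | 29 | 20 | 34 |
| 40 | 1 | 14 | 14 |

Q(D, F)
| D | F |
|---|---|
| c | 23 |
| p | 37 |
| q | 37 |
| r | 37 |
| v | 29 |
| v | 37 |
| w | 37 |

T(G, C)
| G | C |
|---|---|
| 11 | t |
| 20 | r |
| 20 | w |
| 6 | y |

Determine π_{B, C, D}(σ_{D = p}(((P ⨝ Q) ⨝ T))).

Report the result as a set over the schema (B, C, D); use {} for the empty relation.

Joining P and Q on F yields {(16, 37, 26, 20, p), (16, 37, 26, 20, q), (16, 37, 26, 20, r), (16, 37, 26, 20, v), (16, 37, 26, 20, w), (2, 29, 35, 22, v), (23, 37, 32, 6, p), (23, 37, 32, 6, q), (23, 37, 32, 6, r), (23, 37, 32, 6, v), (23, 37, 32, 6, w), (25, 29, 18, 19, v), (4, 29, 20, 34, v)}.
Joining (P ⨝ Q) and T on G yields {(16, 37, 26, 20, p, r), (16, 37, 26, 20, p, w), (16, 37, 26, 20, q, r), (16, 37, 26, 20, q, w), (16, 37, 26, 20, r, r), (16, 37, 26, 20, r, w), (16, 37, 26, 20, v, r), (16, 37, 26, 20, v, w), (16, 37, 26, 20, w, r), (16, 37, 26, 20, w, w), (23, 37, 32, 6, p, y), (23, 37, 32, 6, q, y), (23, 37, 32, 6, r, y), (23, 37, 32, 6, v, y), (23, 37, 32, 6, w, y)}.
Selection D = p: {(16, 37, 26, 20, p, r), (16, 37, 26, 20, p, w), (23, 37, 32, 6, p, y)}
Keep only column(s) B, C, D: {(16, r, p), (16, w, p), (23, y, p)}

{(16, r, p), (16, w, p), (23, y, p)}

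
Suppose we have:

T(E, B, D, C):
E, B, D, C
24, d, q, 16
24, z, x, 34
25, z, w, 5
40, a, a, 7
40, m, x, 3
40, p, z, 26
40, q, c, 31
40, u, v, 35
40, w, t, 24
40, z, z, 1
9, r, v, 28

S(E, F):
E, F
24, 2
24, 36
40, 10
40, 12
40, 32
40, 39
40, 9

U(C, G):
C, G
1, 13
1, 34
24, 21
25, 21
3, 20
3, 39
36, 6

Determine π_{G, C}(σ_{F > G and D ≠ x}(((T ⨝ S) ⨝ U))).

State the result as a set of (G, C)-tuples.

{(13, 1), (21, 24), (34, 1)}

Joining T and S on E yields {(24, d, q, 16, 2), (24, d, q, 16, 36), (24, z, x, 34, 2), (24, z, x, 34, 36), (40, a, a, 7, 10), (40, a, a, 7, 12), (40, a, a, 7, 32), (40, a, a, 7, 39), (40, a, a, 7, 9), (40, m, x, 3, 10), (40, m, x, 3, 12), (40, m, x, 3, 32), (40, m, x, 3, 39), (40, m, x, 3, 9), (40, p, z, 26, 10), (40, p, z, 26, 12), (40, p, z, 26, 32), (40, p, z, 26, 39), (40, p, z, 26, 9), (40, q, c, 31, 10), (40, q, c, 31, 12), (40, q, c, 31, 32), (40, q, c, 31, 39), (40, q, c, 31, 9), (40, u, v, 35, 10), (40, u, v, 35, 12), (40, u, v, 35, 32), (40, u, v, 35, 39), (40, u, v, 35, 9), (40, w, t, 24, 10), (40, w, t, 24, 12), (40, w, t, 24, 32), (40, w, t, 24, 39), (40, w, t, 24, 9), (40, z, z, 1, 10), (40, z, z, 1, 12), (40, z, z, 1, 32), (40, z, z, 1, 39), (40, z, z, 1, 9)}.
Joining (T ⨝ S) and U on C yields {(40, m, x, 3, 10, 20), (40, m, x, 3, 10, 39), (40, m, x, 3, 12, 20), (40, m, x, 3, 12, 39), (40, m, x, 3, 32, 20), (40, m, x, 3, 32, 39), (40, m, x, 3, 39, 20), (40, m, x, 3, 39, 39), (40, m, x, 3, 9, 20), (40, m, x, 3, 9, 39), (40, w, t, 24, 10, 21), (40, w, t, 24, 12, 21), (40, w, t, 24, 32, 21), (40, w, t, 24, 39, 21), (40, w, t, 24, 9, 21), (40, z, z, 1, 10, 13), (40, z, z, 1, 10, 34), (40, z, z, 1, 12, 13), (40, z, z, 1, 12, 34), (40, z, z, 1, 32, 13), (40, z, z, 1, 32, 34), (40, z, z, 1, 39, 13), (40, z, z, 1, 39, 34), (40, z, z, 1, 9, 13), (40, z, z, 1, 9, 34)}.
Apply σ_{F > G and D ≠ x}; surviving tuples: {(40, w, t, 24, 32, 21), (40, w, t, 24, 39, 21), (40, z, z, 1, 32, 13), (40, z, z, 1, 39, 13), (40, z, z, 1, 39, 34)}
Projecting to G, C (2 duplicate(s) eliminated): {(13, 1), (21, 24), (34, 1)}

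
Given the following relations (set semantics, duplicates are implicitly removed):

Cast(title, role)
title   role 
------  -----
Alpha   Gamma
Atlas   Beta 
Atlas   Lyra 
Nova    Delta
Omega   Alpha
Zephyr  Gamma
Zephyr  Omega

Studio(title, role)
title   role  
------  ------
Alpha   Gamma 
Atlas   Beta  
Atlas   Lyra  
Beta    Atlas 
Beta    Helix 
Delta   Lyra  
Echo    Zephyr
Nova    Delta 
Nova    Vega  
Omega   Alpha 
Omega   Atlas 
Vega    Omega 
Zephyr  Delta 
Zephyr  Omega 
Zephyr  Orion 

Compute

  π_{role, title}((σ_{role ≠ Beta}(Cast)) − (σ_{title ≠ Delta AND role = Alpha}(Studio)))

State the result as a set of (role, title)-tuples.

Filtering on role ≠ Beta leaves {(Alpha, Gamma), (Atlas, Lyra), (Nova, Delta), (Omega, Alpha), (Zephyr, Gamma), (Zephyr, Omega)}.
Filtering on title ≠ Delta AND role = Alpha leaves {(Omega, Alpha)}.
Set difference of the two operands is {(Alpha, Gamma), (Atlas, Lyra), (Nova, Delta), (Zephyr, Gamma), (Zephyr, Omega)}.
π[role, title]: project onto (role, title) → {(Delta, Nova), (Gamma, Alpha), (Gamma, Zephyr), (Lyra, Atlas), (Omega, Zephyr)}

{(Delta, Nova), (Gamma, Alpha), (Gamma, Zephyr), (Lyra, Atlas), (Omega, Zephyr)}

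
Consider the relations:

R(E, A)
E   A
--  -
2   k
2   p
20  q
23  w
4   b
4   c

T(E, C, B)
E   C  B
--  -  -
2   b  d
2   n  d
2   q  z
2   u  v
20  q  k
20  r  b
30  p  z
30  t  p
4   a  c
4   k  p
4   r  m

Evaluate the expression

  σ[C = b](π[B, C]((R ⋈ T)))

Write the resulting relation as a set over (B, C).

{(d, b)}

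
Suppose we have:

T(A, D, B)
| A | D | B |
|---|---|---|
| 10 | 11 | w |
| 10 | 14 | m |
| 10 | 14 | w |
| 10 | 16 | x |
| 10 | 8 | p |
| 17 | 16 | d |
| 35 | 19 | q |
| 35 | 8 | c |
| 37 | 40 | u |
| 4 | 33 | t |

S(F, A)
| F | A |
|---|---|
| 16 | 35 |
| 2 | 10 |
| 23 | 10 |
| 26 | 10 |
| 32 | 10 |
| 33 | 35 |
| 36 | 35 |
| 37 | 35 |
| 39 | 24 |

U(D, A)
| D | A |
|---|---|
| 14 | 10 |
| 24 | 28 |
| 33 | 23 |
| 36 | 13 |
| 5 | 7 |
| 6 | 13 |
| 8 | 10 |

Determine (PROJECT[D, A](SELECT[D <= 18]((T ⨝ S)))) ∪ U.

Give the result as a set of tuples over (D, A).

Joining T and S on A yields {(10, 11, w, 2), (10, 11, w, 23), (10, 11, w, 26), (10, 11, w, 32), (10, 14, m, 2), (10, 14, m, 23), (10, 14, m, 26), (10, 14, m, 32), (10, 14, w, 2), (10, 14, w, 23), (10, 14, w, 26), (10, 14, w, 32), (10, 16, x, 2), (10, 16, x, 23), (10, 16, x, 26), (10, 16, x, 32), (10, 8, p, 2), (10, 8, p, 23), (10, 8, p, 26), (10, 8, p, 32), (35, 19, q, 16), (35, 19, q, 33), (35, 19, q, 36), (35, 19, q, 37), (35, 8, c, 16), (35, 8, c, 33), (35, 8, c, 36), (35, 8, c, 37)}.
Selection D <= 18: {(10, 11, w, 2), (10, 11, w, 23), (10, 11, w, 26), (10, 11, w, 32), (10, 14, m, 2), (10, 14, m, 23), (10, 14, m, 26), (10, 14, m, 32), (10, 14, w, 2), (10, 14, w, 23), (10, 14, w, 26), (10, 14, w, 32), (10, 16, x, 2), (10, 16, x, 23), (10, 16, x, 26), (10, 16, x, 32), (10, 8, p, 2), (10, 8, p, 23), (10, 8, p, 26), (10, 8, p, 32), (35, 8, c, 16), (35, 8, c, 33), (35, 8, c, 36), (35, 8, c, 37)}
Keep only column(s) D, A (19 duplicate(s) eliminated): {(11, 10), (14, 10), (16, 10), (8, 10), (8, 35)}
Taking the union: {(11, 10), (14, 10), (16, 10), (24, 28), (33, 23), (36, 13), (5, 7), (6, 13), (8, 10), (8, 35)}

{(11, 10), (14, 10), (16, 10), (24, 28), (33, 23), (36, 13), (5, 7), (6, 13), (8, 10), (8, 35)}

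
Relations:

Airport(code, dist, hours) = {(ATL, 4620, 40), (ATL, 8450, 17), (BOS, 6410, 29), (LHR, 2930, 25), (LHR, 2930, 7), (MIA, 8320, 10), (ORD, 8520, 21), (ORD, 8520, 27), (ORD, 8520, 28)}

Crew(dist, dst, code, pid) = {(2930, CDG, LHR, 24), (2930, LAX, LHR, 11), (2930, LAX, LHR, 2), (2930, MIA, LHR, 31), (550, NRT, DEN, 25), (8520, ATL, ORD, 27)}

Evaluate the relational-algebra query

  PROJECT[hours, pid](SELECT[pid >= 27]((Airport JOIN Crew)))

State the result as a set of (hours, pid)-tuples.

{(21, 27), (25, 31), (27, 27), (28, 27), (7, 31)}

Joining Airport and Crew on code, dist yields {(LHR, 2930, 25, CDG, 24), (LHR, 2930, 25, LAX, 11), (LHR, 2930, 25, LAX, 2), (LHR, 2930, 25, MIA, 31), (LHR, 2930, 7, CDG, 24), (LHR, 2930, 7, LAX, 11), (LHR, 2930, 7, LAX, 2), (LHR, 2930, 7, MIA, 31), (ORD, 8520, 21, ATL, 27), (ORD, 8520, 27, ATL, 27), (ORD, 8520, 28, ATL, 27)}.
Filtering on pid >= 27 leaves {(LHR, 2930, 25, MIA, 31), (LHR, 2930, 7, MIA, 31), (ORD, 8520, 21, ATL, 27), (ORD, 8520, 27, ATL, 27), (ORD, 8520, 28, ATL, 27)}.
Keep only column(s) hours, pid: {(21, 27), (25, 31), (27, 27), (28, 27), (7, 31)}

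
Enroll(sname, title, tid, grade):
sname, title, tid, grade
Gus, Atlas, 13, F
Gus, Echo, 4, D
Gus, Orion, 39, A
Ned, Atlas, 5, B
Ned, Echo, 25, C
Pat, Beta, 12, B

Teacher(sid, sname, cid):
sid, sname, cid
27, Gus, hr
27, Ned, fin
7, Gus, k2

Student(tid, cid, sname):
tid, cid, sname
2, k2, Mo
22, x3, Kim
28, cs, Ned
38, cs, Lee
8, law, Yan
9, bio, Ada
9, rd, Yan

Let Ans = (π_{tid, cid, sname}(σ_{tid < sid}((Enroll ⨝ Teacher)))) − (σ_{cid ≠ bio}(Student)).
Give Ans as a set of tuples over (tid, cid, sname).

{(13, hr, Gus), (25, fin, Ned), (4, hr, Gus), (4, k2, Gus), (5, fin, Ned)}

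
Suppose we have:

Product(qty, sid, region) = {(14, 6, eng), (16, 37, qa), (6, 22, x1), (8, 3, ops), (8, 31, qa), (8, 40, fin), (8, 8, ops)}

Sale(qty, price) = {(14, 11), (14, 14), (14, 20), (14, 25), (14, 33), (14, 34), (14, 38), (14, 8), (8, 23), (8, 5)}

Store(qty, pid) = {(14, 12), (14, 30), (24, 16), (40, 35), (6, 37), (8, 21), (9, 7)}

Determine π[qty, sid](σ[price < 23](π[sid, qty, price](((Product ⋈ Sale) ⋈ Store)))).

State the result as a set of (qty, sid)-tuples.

Joining Product and Sale on qty yields {(14, 6, eng, 11), (14, 6, eng, 14), (14, 6, eng, 20), (14, 6, eng, 25), (14, 6, eng, 33), (14, 6, eng, 34), (14, 6, eng, 38), (14, 6, eng, 8), (8, 3, ops, 23), (8, 3, ops, 5), (8, 31, qa, 23), (8, 31, qa, 5), (8, 40, fin, 23), (8, 40, fin, 5), (8, 8, ops, 23), (8, 8, ops, 5)}.
Joining (Product ⋈ Sale) and Store on qty yields {(14, 6, eng, 11, 12), (14, 6, eng, 11, 30), (14, 6, eng, 14, 12), (14, 6, eng, 14, 30), (14, 6, eng, 20, 12), (14, 6, eng, 20, 30), (14, 6, eng, 25, 12), (14, 6, eng, 25, 30), (14, 6, eng, 33, 12), (14, 6, eng, 33, 30), (14, 6, eng, 34, 12), (14, 6, eng, 34, 30), (14, 6, eng, 38, 12), (14, 6, eng, 38, 30), (14, 6, eng, 8, 12), (14, 6, eng, 8, 30), (8, 3, ops, 23, 21), (8, 3, ops, 5, 21), (8, 31, qa, 23, 21), (8, 31, qa, 5, 21), (8, 40, fin, 23, 21), (8, 40, fin, 5, 21), (8, 8, ops, 23, 21), (8, 8, ops, 5, 21)}.
π_{sid, qty, price} gives {(3, 8, 23), (3, 8, 5), (31, 8, 23), (31, 8, 5), (40, 8, 23), (40, 8, 5), (6, 14, 11), (6, 14, 14), (6, 14, 20), (6, 14, 25), (6, 14, 33), (6, 14, 34), (6, 14, 38), (6, 14, 8), (8, 8, 23), (8, 8, 5)} (8 duplicate(s) eliminated).
Selection price < 23: {(3, 8, 5), (31, 8, 5), (40, 8, 5), (6, 14, 11), (6, 14, 14), (6, 14, 20), (6, 14, 8), (8, 8, 5)}
π_{qty, sid} gives {(14, 6), (8, 3), (8, 31), (8, 40), (8, 8)} (3 duplicate(s) eliminated).

{(14, 6), (8, 3), (8, 31), (8, 40), (8, 8)}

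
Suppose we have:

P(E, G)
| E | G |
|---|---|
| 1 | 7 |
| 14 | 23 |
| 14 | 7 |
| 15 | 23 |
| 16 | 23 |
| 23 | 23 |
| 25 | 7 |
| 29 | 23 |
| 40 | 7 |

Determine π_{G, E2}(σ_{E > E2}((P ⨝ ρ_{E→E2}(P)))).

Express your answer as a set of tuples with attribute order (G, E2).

ρ[E→E2]: schema becomes (E2, G); tuples unchanged.
P ⋈ ρ_{E→E2}(P) (natural join on G): {(1, 7, 1), (1, 7, 14), (1, 7, 25), (1, 7, 40), (14, 23, 14), (14, 23, 15), (14, 23, 16), (14, 23, 23), (14, 23, 29), (14, 7, 1), (14, 7, 14), (14, 7, 25), (14, 7, 40), (15, 23, 14), (15, 23, 15), (15, 23, 16), (15, 23, 23), (15, 23, 29), (16, 23, 14), (16, 23, 15), (16, 23, 16), (16, 23, 23), (16, 23, 29), (23, 23, 14), (23, 23, 15), (23, 23, 16), (23, 23, 23), (23, 23, 29), (25, 7, 1), (25, 7, 14), (25, 7, 25), (25, 7, 40), (29, 23, 14), (29, 23, 15), (29, 23, 16), (29, 23, 23), (29, 23, 29), (40, 7, 1), (40, 7, 14), (40, 7, 25), (40, 7, 40)}
Apply σ_{E > E2}; surviving tuples: {(14, 7, 1), (15, 23, 14), (16, 23, 14), (16, 23, 15), (23, 23, 14), (23, 23, 15), (23, 23, 16), (25, 7, 1), (25, 7, 14), (29, 23, 14), (29, 23, 15), (29, 23, 16), (29, 23, 23), (40, 7, 1), (40, 7, 14), (40, 7, 25)}
π[G, E2]: project onto (G, E2) (9 duplicate(s) eliminated) → {(23, 14), (23, 15), (23, 16), (23, 23), (7, 1), (7, 14), (7, 25)}

{(23, 14), (23, 15), (23, 16), (23, 23), (7, 1), (7, 14), (7, 25)}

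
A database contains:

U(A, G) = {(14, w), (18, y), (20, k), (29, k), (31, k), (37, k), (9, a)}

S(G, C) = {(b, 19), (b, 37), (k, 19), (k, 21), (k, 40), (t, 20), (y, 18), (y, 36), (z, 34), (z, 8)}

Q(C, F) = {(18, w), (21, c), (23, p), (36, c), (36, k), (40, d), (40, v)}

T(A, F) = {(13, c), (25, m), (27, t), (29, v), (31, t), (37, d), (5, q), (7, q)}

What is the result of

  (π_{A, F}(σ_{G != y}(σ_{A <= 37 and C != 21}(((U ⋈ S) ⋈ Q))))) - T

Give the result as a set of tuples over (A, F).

Natural join on G: {(18, y, 18), (18, y, 36), (20, k, 19), (20, k, 21), (20, k, 40), (29, k, 19), (29, k, 21), (29, k, 40), (31, k, 19), (31, k, 21), (31, k, 40), (37, k, 19), (37, k, 21), (37, k, 40)}
Natural join on C: {(18, y, 18, w), (18, y, 36, c), (18, y, 36, k), (20, k, 21, c), (20, k, 40, d), (20, k, 40, v), (29, k, 21, c), (29, k, 40, d), (29, k, 40, v), (31, k, 21, c), (31, k, 40, d), (31, k, 40, v), (37, k, 21, c), (37, k, 40, d), (37, k, 40, v)}
σ[A <= 37 and C != 21]: keep tuples satisfying A <= 37 and C != 21 → {(18, y, 18, w), (18, y, 36, c), (18, y, 36, k), (20, k, 40, d), (20, k, 40, v), (29, k, 40, d), (29, k, 40, v), (31, k, 40, d), (31, k, 40, v), (37, k, 40, d), (37, k, 40, v)}
σ[G != y]: keep tuples satisfying G != y → {(20, k, 40, d), (20, k, 40, v), (29, k, 40, d), (29, k, 40, v), (31, k, 40, d), (31, k, 40, v), (37, k, 40, d), (37, k, 40, v)}
π[A, F]: project onto (A, F) → {(20, d), (20, v), (29, d), (29, v), (31, d), (31, v), (37, d), (37, v)}
Set difference of the two operands is {(20, d), (20, v), (29, d), (31, d), (31, v), (37, v)}.

{(20, d), (20, v), (29, d), (31, d), (31, v), (37, v)}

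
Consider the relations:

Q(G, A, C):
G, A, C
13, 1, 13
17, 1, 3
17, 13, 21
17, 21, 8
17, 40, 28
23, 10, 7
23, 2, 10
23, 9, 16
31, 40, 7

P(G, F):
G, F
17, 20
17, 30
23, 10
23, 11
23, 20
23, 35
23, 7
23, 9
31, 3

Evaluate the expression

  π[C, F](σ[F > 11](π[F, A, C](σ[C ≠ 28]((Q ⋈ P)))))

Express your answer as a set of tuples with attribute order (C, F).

{(10, 20), (10, 35), (16, 20), (16, 35), (21, 20), (21, 30), (3, 20), (3, 30), (7, 20), (7, 35), (8, 20), (8, 30)}

Joining Q and P on G yields {(17, 1, 3, 20), (17, 1, 3, 30), (17, 13, 21, 20), (17, 13, 21, 30), (17, 21, 8, 20), (17, 21, 8, 30), (17, 40, 28, 20), (17, 40, 28, 30), (23, 10, 7, 10), (23, 10, 7, 11), (23, 10, 7, 20), (23, 10, 7, 35), (23, 10, 7, 7), (23, 10, 7, 9), (23, 2, 10, 10), (23, 2, 10, 11), (23, 2, 10, 20), (23, 2, 10, 35), (23, 2, 10, 7), (23, 2, 10, 9), (23, 9, 16, 10), (23, 9, 16, 11), (23, 9, 16, 20), (23, 9, 16, 35), (23, 9, 16, 7), (23, 9, 16, 9), (31, 40, 7, 3)}.
Apply σ_{C ≠ 28}; surviving tuples: {(17, 1, 3, 20), (17, 1, 3, 30), (17, 13, 21, 20), (17, 13, 21, 30), (17, 21, 8, 20), (17, 21, 8, 30), (23, 10, 7, 10), (23, 10, 7, 11), (23, 10, 7, 20), (23, 10, 7, 35), (23, 10, 7, 7), (23, 10, 7, 9), (23, 2, 10, 10), (23, 2, 10, 11), (23, 2, 10, 20), (23, 2, 10, 35), (23, 2, 10, 7), (23, 2, 10, 9), (23, 9, 16, 10), (23, 9, 16, 11), (23, 9, 16, 20), (23, 9, 16, 35), (23, 9, 16, 7), (23, 9, 16, 9), (31, 40, 7, 3)}
Keep only column(s) F, A, C: {(10, 10, 7), (10, 2, 10), (10, 9, 16), (11, 10, 7), (11, 2, 10), (11, 9, 16), (20, 1, 3), (20, 10, 7), (20, 13, 21), (20, 2, 10), (20, 21, 8), (20, 9, 16), (3, 40, 7), (30, 1, 3), (30, 13, 21), (30, 21, 8), (35, 10, 7), (35, 2, 10), (35, 9, 16), (7, 10, 7), (7, 2, 10), (7, 9, 16), (9, 10, 7), (9, 2, 10), (9, 9, 16)}
Apply σ_{F > 11}; surviving tuples: {(20, 1, 3), (20, 10, 7), (20, 13, 21), (20, 2, 10), (20, 21, 8), (20, 9, 16), (30, 1, 3), (30, 13, 21), (30, 21, 8), (35, 10, 7), (35, 2, 10), (35, 9, 16)}
Keep only column(s) C, F: {(10, 20), (10, 35), (16, 20), (16, 35), (21, 20), (21, 30), (3, 20), (3, 30), (7, 20), (7, 35), (8, 20), (8, 30)}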